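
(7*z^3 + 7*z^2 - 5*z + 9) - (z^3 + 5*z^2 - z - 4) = 6*z^3 + 2*z^2 - 4*z + 13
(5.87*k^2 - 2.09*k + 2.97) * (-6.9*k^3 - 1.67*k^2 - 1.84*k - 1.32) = -40.503*k^5 + 4.6181*k^4 - 27.8035*k^3 - 8.8627*k^2 - 2.706*k - 3.9204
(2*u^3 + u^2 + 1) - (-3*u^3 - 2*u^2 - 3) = 5*u^3 + 3*u^2 + 4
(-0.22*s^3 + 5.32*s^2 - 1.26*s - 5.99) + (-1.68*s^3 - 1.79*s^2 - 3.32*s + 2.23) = -1.9*s^3 + 3.53*s^2 - 4.58*s - 3.76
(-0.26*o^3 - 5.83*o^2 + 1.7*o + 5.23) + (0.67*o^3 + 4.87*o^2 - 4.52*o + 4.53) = 0.41*o^3 - 0.96*o^2 - 2.82*o + 9.76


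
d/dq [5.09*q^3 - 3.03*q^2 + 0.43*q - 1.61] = 15.27*q^2 - 6.06*q + 0.43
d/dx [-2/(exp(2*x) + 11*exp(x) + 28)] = (4*exp(x) + 22)*exp(x)/(exp(2*x) + 11*exp(x) + 28)^2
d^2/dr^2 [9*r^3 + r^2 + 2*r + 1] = 54*r + 2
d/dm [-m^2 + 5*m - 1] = 5 - 2*m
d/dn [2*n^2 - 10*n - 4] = 4*n - 10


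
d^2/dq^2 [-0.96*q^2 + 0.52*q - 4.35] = -1.92000000000000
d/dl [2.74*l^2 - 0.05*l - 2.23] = 5.48*l - 0.05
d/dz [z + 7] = 1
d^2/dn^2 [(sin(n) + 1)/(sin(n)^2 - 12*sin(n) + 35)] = (-sin(n)^5 - 16*sin(n)^4 + 248*sin(n)^3 - 418*sin(n)^2 - 1927*sin(n) + 1058)/(sin(n)^2 - 12*sin(n) + 35)^3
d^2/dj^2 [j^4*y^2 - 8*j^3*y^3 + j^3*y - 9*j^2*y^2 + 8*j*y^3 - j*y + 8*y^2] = 6*y*(2*j^2*y - 8*j*y^2 + j - 3*y)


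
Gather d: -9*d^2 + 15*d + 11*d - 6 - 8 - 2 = -9*d^2 + 26*d - 16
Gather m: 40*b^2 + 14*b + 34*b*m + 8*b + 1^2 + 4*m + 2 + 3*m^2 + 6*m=40*b^2 + 22*b + 3*m^2 + m*(34*b + 10) + 3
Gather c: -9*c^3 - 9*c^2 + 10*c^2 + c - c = -9*c^3 + c^2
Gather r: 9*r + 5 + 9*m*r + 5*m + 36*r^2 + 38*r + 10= 5*m + 36*r^2 + r*(9*m + 47) + 15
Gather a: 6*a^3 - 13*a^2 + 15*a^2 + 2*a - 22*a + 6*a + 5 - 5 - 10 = 6*a^3 + 2*a^2 - 14*a - 10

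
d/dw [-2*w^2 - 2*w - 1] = -4*w - 2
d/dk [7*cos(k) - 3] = -7*sin(k)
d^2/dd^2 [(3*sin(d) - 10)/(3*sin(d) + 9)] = 19*(sin(d)^2 - 3*sin(d) - 2)/(3*(sin(d) + 3)^3)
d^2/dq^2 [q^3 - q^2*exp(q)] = -q^2*exp(q) - 4*q*exp(q) + 6*q - 2*exp(q)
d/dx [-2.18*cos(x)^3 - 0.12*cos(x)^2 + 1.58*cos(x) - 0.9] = (6.54*cos(x)^2 + 0.24*cos(x) - 1.58)*sin(x)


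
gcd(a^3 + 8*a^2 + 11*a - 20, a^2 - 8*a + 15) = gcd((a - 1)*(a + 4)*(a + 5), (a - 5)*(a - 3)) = 1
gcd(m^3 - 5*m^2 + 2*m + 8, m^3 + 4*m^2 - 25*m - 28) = m^2 - 3*m - 4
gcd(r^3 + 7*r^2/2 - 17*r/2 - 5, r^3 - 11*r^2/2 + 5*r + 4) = r^2 - 3*r/2 - 1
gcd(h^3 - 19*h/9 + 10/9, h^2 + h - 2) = h - 1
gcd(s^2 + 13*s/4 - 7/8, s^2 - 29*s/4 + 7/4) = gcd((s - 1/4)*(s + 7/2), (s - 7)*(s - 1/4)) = s - 1/4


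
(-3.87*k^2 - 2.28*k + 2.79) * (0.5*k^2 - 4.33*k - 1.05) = -1.935*k^4 + 15.6171*k^3 + 15.3309*k^2 - 9.6867*k - 2.9295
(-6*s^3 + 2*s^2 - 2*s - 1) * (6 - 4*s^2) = 24*s^5 - 8*s^4 - 28*s^3 + 16*s^2 - 12*s - 6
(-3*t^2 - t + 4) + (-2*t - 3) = -3*t^2 - 3*t + 1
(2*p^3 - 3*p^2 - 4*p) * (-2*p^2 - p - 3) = -4*p^5 + 4*p^4 + 5*p^3 + 13*p^2 + 12*p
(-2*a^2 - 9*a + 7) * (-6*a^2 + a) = 12*a^4 + 52*a^3 - 51*a^2 + 7*a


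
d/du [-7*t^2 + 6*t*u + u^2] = 6*t + 2*u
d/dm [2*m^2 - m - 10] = 4*m - 1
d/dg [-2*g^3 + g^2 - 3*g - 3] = -6*g^2 + 2*g - 3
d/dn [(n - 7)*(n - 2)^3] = (n - 2)^2*(4*n - 23)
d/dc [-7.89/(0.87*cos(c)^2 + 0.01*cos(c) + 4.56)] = -(13.7286*cos(c) + 0.0789)*sin(c)/(0.87*cos(c)^2 + 0.01*cos(c) + 4.56)^2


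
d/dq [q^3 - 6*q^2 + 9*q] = 3*q^2 - 12*q + 9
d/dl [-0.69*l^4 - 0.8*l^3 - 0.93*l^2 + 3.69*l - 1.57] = -2.76*l^3 - 2.4*l^2 - 1.86*l + 3.69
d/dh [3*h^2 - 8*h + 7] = 6*h - 8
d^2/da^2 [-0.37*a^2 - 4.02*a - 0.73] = -0.740000000000000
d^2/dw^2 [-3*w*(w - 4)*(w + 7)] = -18*w - 18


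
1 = 1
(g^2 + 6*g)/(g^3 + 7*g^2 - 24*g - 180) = g/(g^2 + g - 30)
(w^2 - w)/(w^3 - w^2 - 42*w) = (1 - w)/(-w^2 + w + 42)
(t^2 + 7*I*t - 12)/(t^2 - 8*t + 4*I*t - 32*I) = (t + 3*I)/(t - 8)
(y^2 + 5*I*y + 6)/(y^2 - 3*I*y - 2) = (y + 6*I)/(y - 2*I)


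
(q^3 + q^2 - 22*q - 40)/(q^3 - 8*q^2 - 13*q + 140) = (q + 2)/(q - 7)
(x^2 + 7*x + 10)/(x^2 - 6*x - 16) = (x + 5)/(x - 8)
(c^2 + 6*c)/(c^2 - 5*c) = (c + 6)/(c - 5)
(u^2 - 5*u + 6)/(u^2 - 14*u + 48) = (u^2 - 5*u + 6)/(u^2 - 14*u + 48)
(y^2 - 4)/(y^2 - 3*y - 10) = (y - 2)/(y - 5)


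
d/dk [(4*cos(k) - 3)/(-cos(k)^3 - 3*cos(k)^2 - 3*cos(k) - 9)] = (-8*cos(k)^3 - 3*cos(k)^2 + 18*cos(k) + 45)*sin(k)/((sin(k) - 2)^2*(sin(k) + 2)^2*(cos(k) + 3)^2)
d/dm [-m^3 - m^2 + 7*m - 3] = -3*m^2 - 2*m + 7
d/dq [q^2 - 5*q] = 2*q - 5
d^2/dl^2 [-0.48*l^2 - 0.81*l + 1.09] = -0.960000000000000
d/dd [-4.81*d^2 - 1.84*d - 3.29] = -9.62*d - 1.84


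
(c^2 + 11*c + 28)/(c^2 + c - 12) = (c + 7)/(c - 3)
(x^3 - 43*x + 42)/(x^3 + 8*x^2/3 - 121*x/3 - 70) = 3*(x - 1)/(3*x + 5)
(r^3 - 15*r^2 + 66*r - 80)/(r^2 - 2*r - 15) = (r^2 - 10*r + 16)/(r + 3)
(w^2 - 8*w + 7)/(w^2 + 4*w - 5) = (w - 7)/(w + 5)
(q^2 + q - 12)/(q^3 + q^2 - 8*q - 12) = (q + 4)/(q^2 + 4*q + 4)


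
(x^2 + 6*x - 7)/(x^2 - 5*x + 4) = (x + 7)/(x - 4)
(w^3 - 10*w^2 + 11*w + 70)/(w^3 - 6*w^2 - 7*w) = (w^2 - 3*w - 10)/(w*(w + 1))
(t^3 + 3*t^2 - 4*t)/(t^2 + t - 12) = t*(t - 1)/(t - 3)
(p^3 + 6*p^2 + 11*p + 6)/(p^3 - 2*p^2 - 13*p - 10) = (p + 3)/(p - 5)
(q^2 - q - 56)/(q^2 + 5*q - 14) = (q - 8)/(q - 2)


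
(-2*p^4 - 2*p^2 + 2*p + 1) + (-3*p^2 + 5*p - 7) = -2*p^4 - 5*p^2 + 7*p - 6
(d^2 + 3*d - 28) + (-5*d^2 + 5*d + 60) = -4*d^2 + 8*d + 32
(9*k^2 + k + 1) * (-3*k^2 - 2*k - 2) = -27*k^4 - 21*k^3 - 23*k^2 - 4*k - 2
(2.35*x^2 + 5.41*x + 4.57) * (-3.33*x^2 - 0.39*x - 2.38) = -7.8255*x^4 - 18.9318*x^3 - 22.921*x^2 - 14.6581*x - 10.8766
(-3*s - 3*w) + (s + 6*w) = -2*s + 3*w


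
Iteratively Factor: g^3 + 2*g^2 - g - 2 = (g + 1)*(g^2 + g - 2) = (g - 1)*(g + 1)*(g + 2)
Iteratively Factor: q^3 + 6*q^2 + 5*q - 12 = (q + 3)*(q^2 + 3*q - 4) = (q - 1)*(q + 3)*(q + 4)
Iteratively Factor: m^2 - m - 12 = (m + 3)*(m - 4)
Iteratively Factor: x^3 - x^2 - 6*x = (x + 2)*(x^2 - 3*x) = x*(x + 2)*(x - 3)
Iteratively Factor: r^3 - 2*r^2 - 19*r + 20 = (r - 5)*(r^2 + 3*r - 4) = (r - 5)*(r - 1)*(r + 4)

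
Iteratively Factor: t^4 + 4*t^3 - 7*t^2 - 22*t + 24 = (t + 4)*(t^3 - 7*t + 6) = (t - 2)*(t + 4)*(t^2 + 2*t - 3) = (t - 2)*(t + 3)*(t + 4)*(t - 1)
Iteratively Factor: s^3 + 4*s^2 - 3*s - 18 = (s + 3)*(s^2 + s - 6) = (s + 3)^2*(s - 2)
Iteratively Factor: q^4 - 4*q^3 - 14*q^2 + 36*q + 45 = (q - 3)*(q^3 - q^2 - 17*q - 15) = (q - 3)*(q + 1)*(q^2 - 2*q - 15) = (q - 3)*(q + 1)*(q + 3)*(q - 5)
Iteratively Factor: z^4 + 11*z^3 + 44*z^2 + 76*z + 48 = (z + 2)*(z^3 + 9*z^2 + 26*z + 24) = (z + 2)*(z + 3)*(z^2 + 6*z + 8) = (z + 2)*(z + 3)*(z + 4)*(z + 2)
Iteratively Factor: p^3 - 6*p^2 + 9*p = (p - 3)*(p^2 - 3*p) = p*(p - 3)*(p - 3)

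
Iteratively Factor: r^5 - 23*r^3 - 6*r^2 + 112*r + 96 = (r + 2)*(r^4 - 2*r^3 - 19*r^2 + 32*r + 48) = (r + 2)*(r + 4)*(r^3 - 6*r^2 + 5*r + 12) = (r + 1)*(r + 2)*(r + 4)*(r^2 - 7*r + 12) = (r - 4)*(r + 1)*(r + 2)*(r + 4)*(r - 3)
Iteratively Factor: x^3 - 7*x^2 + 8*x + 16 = (x - 4)*(x^2 - 3*x - 4) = (x - 4)*(x + 1)*(x - 4)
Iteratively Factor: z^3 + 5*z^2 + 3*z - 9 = (z + 3)*(z^2 + 2*z - 3) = (z - 1)*(z + 3)*(z + 3)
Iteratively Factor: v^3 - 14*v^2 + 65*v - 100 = (v - 4)*(v^2 - 10*v + 25) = (v - 5)*(v - 4)*(v - 5)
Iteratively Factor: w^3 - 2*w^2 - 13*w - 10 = (w - 5)*(w^2 + 3*w + 2) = (w - 5)*(w + 1)*(w + 2)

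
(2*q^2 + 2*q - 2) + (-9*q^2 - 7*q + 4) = -7*q^2 - 5*q + 2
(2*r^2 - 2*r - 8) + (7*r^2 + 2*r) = 9*r^2 - 8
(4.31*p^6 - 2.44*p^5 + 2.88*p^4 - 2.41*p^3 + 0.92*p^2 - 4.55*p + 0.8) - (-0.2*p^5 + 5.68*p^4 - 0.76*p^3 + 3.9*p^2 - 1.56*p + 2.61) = 4.31*p^6 - 2.24*p^5 - 2.8*p^4 - 1.65*p^3 - 2.98*p^2 - 2.99*p - 1.81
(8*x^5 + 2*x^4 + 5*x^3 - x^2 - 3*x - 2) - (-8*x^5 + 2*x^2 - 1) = 16*x^5 + 2*x^4 + 5*x^3 - 3*x^2 - 3*x - 1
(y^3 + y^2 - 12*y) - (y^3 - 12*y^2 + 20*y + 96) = 13*y^2 - 32*y - 96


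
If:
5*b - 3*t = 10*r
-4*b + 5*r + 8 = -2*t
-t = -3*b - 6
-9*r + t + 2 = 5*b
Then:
No Solution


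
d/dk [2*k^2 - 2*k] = 4*k - 2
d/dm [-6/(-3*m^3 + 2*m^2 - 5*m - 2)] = 6*(-9*m^2 + 4*m - 5)/(3*m^3 - 2*m^2 + 5*m + 2)^2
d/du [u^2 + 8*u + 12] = 2*u + 8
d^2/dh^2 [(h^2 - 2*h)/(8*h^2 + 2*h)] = -36/(64*h^3 + 48*h^2 + 12*h + 1)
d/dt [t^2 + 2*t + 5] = 2*t + 2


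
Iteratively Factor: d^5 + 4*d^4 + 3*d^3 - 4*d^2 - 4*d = (d + 2)*(d^4 + 2*d^3 - d^2 - 2*d) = (d + 2)^2*(d^3 - d) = (d - 1)*(d + 2)^2*(d^2 + d) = d*(d - 1)*(d + 2)^2*(d + 1)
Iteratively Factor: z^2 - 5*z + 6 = (z - 2)*(z - 3)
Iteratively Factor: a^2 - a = (a - 1)*(a)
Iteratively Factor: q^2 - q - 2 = (q + 1)*(q - 2)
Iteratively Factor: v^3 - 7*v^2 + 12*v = (v - 3)*(v^2 - 4*v) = v*(v - 3)*(v - 4)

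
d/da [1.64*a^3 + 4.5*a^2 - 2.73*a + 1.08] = 4.92*a^2 + 9.0*a - 2.73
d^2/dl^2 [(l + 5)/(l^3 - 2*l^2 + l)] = 2*(3*l^3 + 30*l^2 - 20*l + 5)/(l^3*(l^4 - 4*l^3 + 6*l^2 - 4*l + 1))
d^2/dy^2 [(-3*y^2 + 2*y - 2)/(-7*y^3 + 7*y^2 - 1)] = 2*(147*y^6 - 294*y^5 + 882*y^4 - 1029*y^3 + 441*y^2 - 84*y + 17)/(343*y^9 - 1029*y^8 + 1029*y^7 - 196*y^6 - 294*y^5 + 147*y^4 + 21*y^3 - 21*y^2 + 1)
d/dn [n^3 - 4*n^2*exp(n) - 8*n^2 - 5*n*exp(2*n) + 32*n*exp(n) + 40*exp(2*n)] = -4*n^2*exp(n) + 3*n^2 - 10*n*exp(2*n) + 24*n*exp(n) - 16*n + 75*exp(2*n) + 32*exp(n)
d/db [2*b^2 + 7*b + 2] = 4*b + 7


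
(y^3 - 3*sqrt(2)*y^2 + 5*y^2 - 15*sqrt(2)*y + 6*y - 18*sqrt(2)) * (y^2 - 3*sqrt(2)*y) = y^5 - 6*sqrt(2)*y^4 + 5*y^4 - 30*sqrt(2)*y^3 + 24*y^3 - 36*sqrt(2)*y^2 + 90*y^2 + 108*y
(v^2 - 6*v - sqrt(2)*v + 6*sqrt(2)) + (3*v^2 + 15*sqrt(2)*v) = 4*v^2 - 6*v + 14*sqrt(2)*v + 6*sqrt(2)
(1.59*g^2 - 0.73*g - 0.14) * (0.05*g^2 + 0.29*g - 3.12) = 0.0795*g^4 + 0.4246*g^3 - 5.1795*g^2 + 2.237*g + 0.4368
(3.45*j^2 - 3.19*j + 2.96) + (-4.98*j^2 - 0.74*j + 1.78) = -1.53*j^2 - 3.93*j + 4.74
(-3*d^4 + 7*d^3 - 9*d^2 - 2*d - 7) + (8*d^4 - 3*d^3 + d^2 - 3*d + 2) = 5*d^4 + 4*d^3 - 8*d^2 - 5*d - 5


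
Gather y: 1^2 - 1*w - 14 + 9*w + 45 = 8*w + 32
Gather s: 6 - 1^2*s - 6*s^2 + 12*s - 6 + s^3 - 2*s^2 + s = s^3 - 8*s^2 + 12*s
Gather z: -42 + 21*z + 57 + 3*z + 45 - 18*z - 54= 6*z + 6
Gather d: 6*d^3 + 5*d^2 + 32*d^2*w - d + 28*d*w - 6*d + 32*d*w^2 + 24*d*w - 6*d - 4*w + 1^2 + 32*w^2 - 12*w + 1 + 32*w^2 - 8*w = 6*d^3 + d^2*(32*w + 5) + d*(32*w^2 + 52*w - 13) + 64*w^2 - 24*w + 2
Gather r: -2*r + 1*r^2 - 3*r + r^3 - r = r^3 + r^2 - 6*r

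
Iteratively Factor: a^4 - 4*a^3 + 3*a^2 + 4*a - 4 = (a + 1)*(a^3 - 5*a^2 + 8*a - 4) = (a - 1)*(a + 1)*(a^2 - 4*a + 4) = (a - 2)*(a - 1)*(a + 1)*(a - 2)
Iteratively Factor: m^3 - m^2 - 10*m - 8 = (m - 4)*(m^2 + 3*m + 2) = (m - 4)*(m + 1)*(m + 2)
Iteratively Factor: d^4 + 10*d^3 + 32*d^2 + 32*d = (d + 4)*(d^3 + 6*d^2 + 8*d) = (d + 2)*(d + 4)*(d^2 + 4*d) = (d + 2)*(d + 4)^2*(d)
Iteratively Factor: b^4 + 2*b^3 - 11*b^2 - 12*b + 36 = (b + 3)*(b^3 - b^2 - 8*b + 12) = (b - 2)*(b + 3)*(b^2 + b - 6) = (b - 2)^2*(b + 3)*(b + 3)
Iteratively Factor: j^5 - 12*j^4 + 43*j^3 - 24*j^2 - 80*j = (j + 1)*(j^4 - 13*j^3 + 56*j^2 - 80*j) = (j - 4)*(j + 1)*(j^3 - 9*j^2 + 20*j) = (j - 5)*(j - 4)*(j + 1)*(j^2 - 4*j) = j*(j - 5)*(j - 4)*(j + 1)*(j - 4)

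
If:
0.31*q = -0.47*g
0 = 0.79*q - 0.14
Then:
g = -0.12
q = 0.18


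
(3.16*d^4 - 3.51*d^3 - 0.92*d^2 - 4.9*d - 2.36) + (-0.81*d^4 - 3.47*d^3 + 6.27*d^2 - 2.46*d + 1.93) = 2.35*d^4 - 6.98*d^3 + 5.35*d^2 - 7.36*d - 0.43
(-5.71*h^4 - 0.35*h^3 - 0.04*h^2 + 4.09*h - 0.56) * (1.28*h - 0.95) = -7.3088*h^5 + 4.9765*h^4 + 0.2813*h^3 + 5.2732*h^2 - 4.6023*h + 0.532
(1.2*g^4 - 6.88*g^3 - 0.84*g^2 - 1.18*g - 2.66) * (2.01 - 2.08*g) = -2.496*g^5 + 16.7224*g^4 - 12.0816*g^3 + 0.766*g^2 + 3.161*g - 5.3466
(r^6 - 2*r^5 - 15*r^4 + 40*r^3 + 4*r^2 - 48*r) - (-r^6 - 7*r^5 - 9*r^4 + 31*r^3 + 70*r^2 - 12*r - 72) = 2*r^6 + 5*r^5 - 6*r^4 + 9*r^3 - 66*r^2 - 36*r + 72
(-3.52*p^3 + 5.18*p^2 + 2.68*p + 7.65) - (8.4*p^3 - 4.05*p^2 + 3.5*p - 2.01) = -11.92*p^3 + 9.23*p^2 - 0.82*p + 9.66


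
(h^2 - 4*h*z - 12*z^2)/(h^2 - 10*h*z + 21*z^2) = (h^2 - 4*h*z - 12*z^2)/(h^2 - 10*h*z + 21*z^2)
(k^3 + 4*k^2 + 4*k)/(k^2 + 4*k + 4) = k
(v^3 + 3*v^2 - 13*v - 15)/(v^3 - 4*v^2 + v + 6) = (v + 5)/(v - 2)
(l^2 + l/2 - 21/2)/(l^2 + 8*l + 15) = (2*l^2 + l - 21)/(2*(l^2 + 8*l + 15))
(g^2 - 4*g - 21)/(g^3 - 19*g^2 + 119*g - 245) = (g + 3)/(g^2 - 12*g + 35)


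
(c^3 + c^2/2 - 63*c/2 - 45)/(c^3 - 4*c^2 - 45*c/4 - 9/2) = 2*(c + 5)/(2*c + 1)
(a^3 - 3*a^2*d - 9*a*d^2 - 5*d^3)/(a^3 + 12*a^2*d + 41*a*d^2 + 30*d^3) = (a^2 - 4*a*d - 5*d^2)/(a^2 + 11*a*d + 30*d^2)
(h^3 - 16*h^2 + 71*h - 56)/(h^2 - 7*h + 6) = (h^2 - 15*h + 56)/(h - 6)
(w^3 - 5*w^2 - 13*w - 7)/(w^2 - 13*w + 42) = (w^2 + 2*w + 1)/(w - 6)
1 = 1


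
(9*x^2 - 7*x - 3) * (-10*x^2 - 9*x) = -90*x^4 - 11*x^3 + 93*x^2 + 27*x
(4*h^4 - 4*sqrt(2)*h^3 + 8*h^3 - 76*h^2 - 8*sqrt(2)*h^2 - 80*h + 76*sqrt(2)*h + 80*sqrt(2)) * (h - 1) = 4*h^5 - 4*sqrt(2)*h^4 + 4*h^4 - 84*h^3 - 4*sqrt(2)*h^3 - 4*h^2 + 84*sqrt(2)*h^2 + 4*sqrt(2)*h + 80*h - 80*sqrt(2)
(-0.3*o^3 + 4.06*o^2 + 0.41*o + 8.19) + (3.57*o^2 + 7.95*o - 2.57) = -0.3*o^3 + 7.63*o^2 + 8.36*o + 5.62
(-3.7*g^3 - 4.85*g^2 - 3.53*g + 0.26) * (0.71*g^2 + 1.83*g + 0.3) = -2.627*g^5 - 10.2145*g^4 - 12.4918*g^3 - 7.7303*g^2 - 0.5832*g + 0.078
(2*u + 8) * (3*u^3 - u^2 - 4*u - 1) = 6*u^4 + 22*u^3 - 16*u^2 - 34*u - 8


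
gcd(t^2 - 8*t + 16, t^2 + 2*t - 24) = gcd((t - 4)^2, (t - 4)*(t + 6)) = t - 4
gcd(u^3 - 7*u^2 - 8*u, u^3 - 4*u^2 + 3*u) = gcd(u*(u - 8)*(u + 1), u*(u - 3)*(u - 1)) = u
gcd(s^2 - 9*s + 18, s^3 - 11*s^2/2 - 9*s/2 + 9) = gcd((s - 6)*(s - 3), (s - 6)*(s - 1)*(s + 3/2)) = s - 6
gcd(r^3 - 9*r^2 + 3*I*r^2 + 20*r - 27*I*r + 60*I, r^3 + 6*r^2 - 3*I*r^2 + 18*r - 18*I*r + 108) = r + 3*I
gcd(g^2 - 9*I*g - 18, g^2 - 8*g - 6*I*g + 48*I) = g - 6*I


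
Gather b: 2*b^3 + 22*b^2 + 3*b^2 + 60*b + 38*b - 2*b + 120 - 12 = 2*b^3 + 25*b^2 + 96*b + 108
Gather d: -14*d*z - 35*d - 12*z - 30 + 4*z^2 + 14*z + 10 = d*(-14*z - 35) + 4*z^2 + 2*z - 20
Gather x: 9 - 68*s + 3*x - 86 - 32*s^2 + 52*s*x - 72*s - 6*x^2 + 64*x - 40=-32*s^2 - 140*s - 6*x^2 + x*(52*s + 67) - 117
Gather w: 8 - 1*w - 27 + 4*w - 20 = 3*w - 39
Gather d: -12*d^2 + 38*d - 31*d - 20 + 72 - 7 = -12*d^2 + 7*d + 45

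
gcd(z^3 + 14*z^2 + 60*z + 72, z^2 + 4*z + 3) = 1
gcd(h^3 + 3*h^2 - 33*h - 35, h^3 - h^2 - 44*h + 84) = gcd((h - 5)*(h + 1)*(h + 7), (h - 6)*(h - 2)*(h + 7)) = h + 7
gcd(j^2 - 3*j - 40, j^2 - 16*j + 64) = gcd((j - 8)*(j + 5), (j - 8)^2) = j - 8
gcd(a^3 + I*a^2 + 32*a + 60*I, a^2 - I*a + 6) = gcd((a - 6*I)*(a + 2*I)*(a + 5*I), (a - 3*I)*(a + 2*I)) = a + 2*I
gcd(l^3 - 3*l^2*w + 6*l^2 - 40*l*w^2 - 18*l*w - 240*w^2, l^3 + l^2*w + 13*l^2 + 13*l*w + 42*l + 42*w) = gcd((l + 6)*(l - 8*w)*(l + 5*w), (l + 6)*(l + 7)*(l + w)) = l + 6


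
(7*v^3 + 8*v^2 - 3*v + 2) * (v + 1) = 7*v^4 + 15*v^3 + 5*v^2 - v + 2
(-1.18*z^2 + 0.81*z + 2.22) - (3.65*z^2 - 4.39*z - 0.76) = -4.83*z^2 + 5.2*z + 2.98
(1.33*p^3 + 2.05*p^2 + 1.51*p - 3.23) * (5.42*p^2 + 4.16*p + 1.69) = 7.2086*p^5 + 16.6438*p^4 + 18.9599*p^3 - 7.7605*p^2 - 10.8849*p - 5.4587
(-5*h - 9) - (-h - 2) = -4*h - 7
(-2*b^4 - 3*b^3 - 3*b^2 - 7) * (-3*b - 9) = 6*b^5 + 27*b^4 + 36*b^3 + 27*b^2 + 21*b + 63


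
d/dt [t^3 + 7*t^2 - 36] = t*(3*t + 14)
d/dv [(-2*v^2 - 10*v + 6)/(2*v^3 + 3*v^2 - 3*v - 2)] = 2*(2*v^4 + 20*v^3 - 14*v + 19)/(4*v^6 + 12*v^5 - 3*v^4 - 26*v^3 - 3*v^2 + 12*v + 4)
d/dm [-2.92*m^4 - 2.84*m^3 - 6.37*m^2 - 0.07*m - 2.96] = -11.68*m^3 - 8.52*m^2 - 12.74*m - 0.07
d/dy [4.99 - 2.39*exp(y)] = -2.39*exp(y)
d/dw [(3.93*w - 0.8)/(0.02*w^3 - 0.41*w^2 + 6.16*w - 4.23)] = (-0.1572*w^3 + 1.6593*w^2 - 0.655999999999999*w - 11.6959)/(0.0004*w^6 - 0.0164*w^5 + 0.4145*w^4 - 5.2204*w^3 + 41.4142*w^2 - 52.1136*w + 17.8929)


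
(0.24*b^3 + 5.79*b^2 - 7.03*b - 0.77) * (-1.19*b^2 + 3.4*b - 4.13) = -0.2856*b^5 - 6.0741*b^4 + 27.0605*b^3 - 46.8984*b^2 + 26.4159*b + 3.1801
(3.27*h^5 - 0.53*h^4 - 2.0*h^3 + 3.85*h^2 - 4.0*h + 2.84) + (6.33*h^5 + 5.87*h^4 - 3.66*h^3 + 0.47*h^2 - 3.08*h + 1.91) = 9.6*h^5 + 5.34*h^4 - 5.66*h^3 + 4.32*h^2 - 7.08*h + 4.75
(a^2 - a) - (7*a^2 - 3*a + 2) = -6*a^2 + 2*a - 2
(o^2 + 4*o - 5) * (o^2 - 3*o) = o^4 + o^3 - 17*o^2 + 15*o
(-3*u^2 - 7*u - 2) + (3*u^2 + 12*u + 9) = 5*u + 7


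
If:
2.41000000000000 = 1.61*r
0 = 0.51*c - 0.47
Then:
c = 0.92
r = 1.50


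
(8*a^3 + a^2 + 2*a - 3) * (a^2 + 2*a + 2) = 8*a^5 + 17*a^4 + 20*a^3 + 3*a^2 - 2*a - 6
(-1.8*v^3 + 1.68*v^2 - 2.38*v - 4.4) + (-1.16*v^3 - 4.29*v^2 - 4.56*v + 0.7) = -2.96*v^3 - 2.61*v^2 - 6.94*v - 3.7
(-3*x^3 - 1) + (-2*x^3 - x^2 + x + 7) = -5*x^3 - x^2 + x + 6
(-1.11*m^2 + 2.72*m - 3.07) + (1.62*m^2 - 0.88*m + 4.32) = 0.51*m^2 + 1.84*m + 1.25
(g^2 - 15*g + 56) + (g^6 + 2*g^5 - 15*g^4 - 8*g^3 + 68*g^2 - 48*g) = g^6 + 2*g^5 - 15*g^4 - 8*g^3 + 69*g^2 - 63*g + 56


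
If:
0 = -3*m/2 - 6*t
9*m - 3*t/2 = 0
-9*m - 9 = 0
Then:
No Solution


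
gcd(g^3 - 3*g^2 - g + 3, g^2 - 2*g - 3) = g^2 - 2*g - 3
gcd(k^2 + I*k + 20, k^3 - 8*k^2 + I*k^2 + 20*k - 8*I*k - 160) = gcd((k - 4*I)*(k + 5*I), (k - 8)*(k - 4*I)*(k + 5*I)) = k^2 + I*k + 20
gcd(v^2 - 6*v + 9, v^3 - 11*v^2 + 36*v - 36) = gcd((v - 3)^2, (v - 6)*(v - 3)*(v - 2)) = v - 3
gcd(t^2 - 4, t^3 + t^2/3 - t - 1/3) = 1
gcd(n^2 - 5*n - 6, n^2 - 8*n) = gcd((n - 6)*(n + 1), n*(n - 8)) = 1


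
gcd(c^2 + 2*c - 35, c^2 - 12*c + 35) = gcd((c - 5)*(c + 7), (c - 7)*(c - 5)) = c - 5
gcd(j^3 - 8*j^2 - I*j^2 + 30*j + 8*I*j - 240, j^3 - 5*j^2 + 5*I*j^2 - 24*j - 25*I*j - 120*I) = j^2 + j*(-8 + 5*I) - 40*I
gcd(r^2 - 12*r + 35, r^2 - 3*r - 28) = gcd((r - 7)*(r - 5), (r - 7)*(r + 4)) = r - 7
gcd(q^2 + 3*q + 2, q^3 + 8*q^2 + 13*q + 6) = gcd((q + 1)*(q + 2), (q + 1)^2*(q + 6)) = q + 1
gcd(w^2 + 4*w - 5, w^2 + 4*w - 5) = w^2 + 4*w - 5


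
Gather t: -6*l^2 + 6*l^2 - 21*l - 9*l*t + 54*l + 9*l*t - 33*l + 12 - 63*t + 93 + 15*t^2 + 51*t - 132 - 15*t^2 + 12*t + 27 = 0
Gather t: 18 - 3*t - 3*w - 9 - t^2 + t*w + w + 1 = -t^2 + t*(w - 3) - 2*w + 10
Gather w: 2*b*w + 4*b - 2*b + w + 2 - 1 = 2*b + w*(2*b + 1) + 1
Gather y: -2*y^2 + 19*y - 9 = -2*y^2 + 19*y - 9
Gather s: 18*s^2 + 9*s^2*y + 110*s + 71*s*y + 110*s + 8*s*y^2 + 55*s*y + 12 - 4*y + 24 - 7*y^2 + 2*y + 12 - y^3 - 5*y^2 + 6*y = s^2*(9*y + 18) + s*(8*y^2 + 126*y + 220) - y^3 - 12*y^2 + 4*y + 48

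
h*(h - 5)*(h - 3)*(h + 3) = h^4 - 5*h^3 - 9*h^2 + 45*h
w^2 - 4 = (w - 2)*(w + 2)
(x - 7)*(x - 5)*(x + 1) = x^3 - 11*x^2 + 23*x + 35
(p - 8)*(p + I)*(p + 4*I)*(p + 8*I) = p^4 - 8*p^3 + 13*I*p^3 - 44*p^2 - 104*I*p^2 + 352*p - 32*I*p + 256*I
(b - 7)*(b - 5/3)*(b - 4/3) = b^3 - 10*b^2 + 209*b/9 - 140/9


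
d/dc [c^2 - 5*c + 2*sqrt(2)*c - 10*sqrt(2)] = 2*c - 5 + 2*sqrt(2)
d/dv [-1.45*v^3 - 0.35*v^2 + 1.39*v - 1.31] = -4.35*v^2 - 0.7*v + 1.39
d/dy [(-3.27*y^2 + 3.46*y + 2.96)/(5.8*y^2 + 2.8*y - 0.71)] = (-29.224*y^2 - 29.6926*y - 10.7446)/(33.64*y^4 + 32.48*y^3 - 0.396*y^2 - 3.976*y + 0.5041)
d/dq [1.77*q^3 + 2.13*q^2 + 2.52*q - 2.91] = 5.31*q^2 + 4.26*q + 2.52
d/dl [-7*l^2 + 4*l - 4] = 4 - 14*l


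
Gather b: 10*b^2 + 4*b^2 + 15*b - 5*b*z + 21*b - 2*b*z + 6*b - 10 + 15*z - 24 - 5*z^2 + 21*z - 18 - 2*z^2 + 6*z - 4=14*b^2 + b*(42 - 7*z) - 7*z^2 + 42*z - 56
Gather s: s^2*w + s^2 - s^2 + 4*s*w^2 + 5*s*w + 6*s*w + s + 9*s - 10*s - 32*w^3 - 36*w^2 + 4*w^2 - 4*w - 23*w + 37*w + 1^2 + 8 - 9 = s^2*w + s*(4*w^2 + 11*w) - 32*w^3 - 32*w^2 + 10*w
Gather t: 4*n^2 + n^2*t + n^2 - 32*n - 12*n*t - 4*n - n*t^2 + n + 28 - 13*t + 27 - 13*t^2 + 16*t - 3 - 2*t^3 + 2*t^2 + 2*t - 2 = 5*n^2 - 35*n - 2*t^3 + t^2*(-n - 11) + t*(n^2 - 12*n + 5) + 50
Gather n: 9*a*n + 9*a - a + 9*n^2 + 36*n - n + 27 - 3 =8*a + 9*n^2 + n*(9*a + 35) + 24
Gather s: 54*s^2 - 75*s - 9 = 54*s^2 - 75*s - 9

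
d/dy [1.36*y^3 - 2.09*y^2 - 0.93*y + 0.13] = 4.08*y^2 - 4.18*y - 0.93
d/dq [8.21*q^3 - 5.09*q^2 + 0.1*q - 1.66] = 24.63*q^2 - 10.18*q + 0.1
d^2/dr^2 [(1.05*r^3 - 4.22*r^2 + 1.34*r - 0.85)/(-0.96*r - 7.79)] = (-1.93536*r^3 - 47.11392*r^2 - 382.30983*r + 533.782636)/(0.884736*r^3 + 21.537792*r^2 + 174.770208*r + 472.729139)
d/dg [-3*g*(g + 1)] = -6*g - 3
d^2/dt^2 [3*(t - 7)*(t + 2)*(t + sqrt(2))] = 18*t - 30 + 6*sqrt(2)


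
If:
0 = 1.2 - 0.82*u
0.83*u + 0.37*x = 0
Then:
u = 1.46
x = -3.28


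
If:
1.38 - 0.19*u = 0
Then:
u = 7.26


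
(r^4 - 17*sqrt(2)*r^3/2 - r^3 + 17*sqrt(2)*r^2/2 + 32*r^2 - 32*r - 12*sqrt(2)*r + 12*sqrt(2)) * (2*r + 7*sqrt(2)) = 2*r^5 - 10*sqrt(2)*r^4 - 2*r^4 - 55*r^3 + 10*sqrt(2)*r^3 + 55*r^2 + 200*sqrt(2)*r^2 - 200*sqrt(2)*r - 168*r + 168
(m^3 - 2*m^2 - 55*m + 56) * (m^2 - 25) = m^5 - 2*m^4 - 80*m^3 + 106*m^2 + 1375*m - 1400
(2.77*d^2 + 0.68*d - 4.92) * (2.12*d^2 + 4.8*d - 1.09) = 5.8724*d^4 + 14.7376*d^3 - 10.1857*d^2 - 24.3572*d + 5.3628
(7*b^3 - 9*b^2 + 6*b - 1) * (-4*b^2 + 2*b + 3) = -28*b^5 + 50*b^4 - 21*b^3 - 11*b^2 + 16*b - 3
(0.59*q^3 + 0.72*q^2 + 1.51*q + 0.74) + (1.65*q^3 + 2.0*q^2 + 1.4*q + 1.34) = 2.24*q^3 + 2.72*q^2 + 2.91*q + 2.08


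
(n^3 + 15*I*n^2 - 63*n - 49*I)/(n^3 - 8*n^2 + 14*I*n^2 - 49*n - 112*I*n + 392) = (n + I)/(n - 8)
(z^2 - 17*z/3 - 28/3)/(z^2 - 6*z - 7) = (z + 4/3)/(z + 1)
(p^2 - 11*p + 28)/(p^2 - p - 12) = (p - 7)/(p + 3)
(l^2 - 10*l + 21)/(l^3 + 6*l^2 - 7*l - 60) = (l - 7)/(l^2 + 9*l + 20)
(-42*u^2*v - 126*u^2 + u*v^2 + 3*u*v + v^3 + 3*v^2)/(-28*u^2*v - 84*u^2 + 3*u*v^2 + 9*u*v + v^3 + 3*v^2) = (6*u - v)/(4*u - v)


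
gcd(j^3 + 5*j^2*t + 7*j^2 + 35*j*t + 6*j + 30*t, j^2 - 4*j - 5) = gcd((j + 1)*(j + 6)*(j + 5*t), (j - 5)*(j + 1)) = j + 1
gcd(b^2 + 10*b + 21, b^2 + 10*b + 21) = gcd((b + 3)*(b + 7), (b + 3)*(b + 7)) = b^2 + 10*b + 21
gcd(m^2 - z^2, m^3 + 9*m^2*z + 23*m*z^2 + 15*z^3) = m + z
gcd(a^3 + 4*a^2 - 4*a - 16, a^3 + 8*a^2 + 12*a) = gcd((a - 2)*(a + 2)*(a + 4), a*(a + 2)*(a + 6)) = a + 2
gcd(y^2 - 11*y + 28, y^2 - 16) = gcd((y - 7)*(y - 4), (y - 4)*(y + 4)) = y - 4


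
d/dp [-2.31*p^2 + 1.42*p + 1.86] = 1.42 - 4.62*p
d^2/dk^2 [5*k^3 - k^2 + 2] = 30*k - 2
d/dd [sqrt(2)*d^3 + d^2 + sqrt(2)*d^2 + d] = 3*sqrt(2)*d^2 + 2*d + 2*sqrt(2)*d + 1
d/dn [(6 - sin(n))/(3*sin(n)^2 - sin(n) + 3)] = 3*(sin(n)^2 - 12*sin(n) + 1)*cos(n)/(3*sin(n)^2 - sin(n) + 3)^2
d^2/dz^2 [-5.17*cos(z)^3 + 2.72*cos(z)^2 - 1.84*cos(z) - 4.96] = 5.7175*cos(z) - 5.44*cos(2*z) + 11.6325*cos(3*z)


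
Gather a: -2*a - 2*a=-4*a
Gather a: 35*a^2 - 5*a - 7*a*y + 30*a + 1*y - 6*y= 35*a^2 + a*(25 - 7*y) - 5*y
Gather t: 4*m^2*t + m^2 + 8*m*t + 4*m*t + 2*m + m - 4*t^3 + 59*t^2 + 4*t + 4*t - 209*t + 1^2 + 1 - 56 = m^2 + 3*m - 4*t^3 + 59*t^2 + t*(4*m^2 + 12*m - 201) - 54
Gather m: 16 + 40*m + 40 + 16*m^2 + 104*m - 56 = 16*m^2 + 144*m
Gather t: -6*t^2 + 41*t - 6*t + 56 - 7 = -6*t^2 + 35*t + 49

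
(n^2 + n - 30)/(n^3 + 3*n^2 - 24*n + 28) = (n^2 + n - 30)/(n^3 + 3*n^2 - 24*n + 28)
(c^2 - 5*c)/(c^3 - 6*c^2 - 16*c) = (5 - c)/(-c^2 + 6*c + 16)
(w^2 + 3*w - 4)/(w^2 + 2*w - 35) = (w^2 + 3*w - 4)/(w^2 + 2*w - 35)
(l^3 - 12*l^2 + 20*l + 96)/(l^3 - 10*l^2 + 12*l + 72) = (l - 8)/(l - 6)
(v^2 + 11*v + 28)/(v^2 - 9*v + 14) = (v^2 + 11*v + 28)/(v^2 - 9*v + 14)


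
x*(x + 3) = x^2 + 3*x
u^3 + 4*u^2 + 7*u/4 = u*(u + 1/2)*(u + 7/2)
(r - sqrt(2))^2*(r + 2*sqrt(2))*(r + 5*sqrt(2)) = r^4 + 5*sqrt(2)*r^3 - 6*r^2 - 26*sqrt(2)*r + 40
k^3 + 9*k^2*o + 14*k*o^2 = k*(k + 2*o)*(k + 7*o)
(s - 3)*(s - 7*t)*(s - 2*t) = s^3 - 9*s^2*t - 3*s^2 + 14*s*t^2 + 27*s*t - 42*t^2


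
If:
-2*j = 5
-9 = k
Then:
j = -5/2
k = -9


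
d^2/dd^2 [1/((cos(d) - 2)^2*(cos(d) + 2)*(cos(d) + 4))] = 2*(-154*(1 - cos(d)^2)^2 + 10*sin(d)^6 + 2*cos(d)^6 - 55*cos(d)^5 - 118*cos(d)^3 - 354*cos(d)^2 + 104*cos(d) + 256)/((cos(d) - 2)^4*(cos(d) + 2)^3*(cos(d) + 4)^3)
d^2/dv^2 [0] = 0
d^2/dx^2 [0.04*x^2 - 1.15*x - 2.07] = 0.0800000000000000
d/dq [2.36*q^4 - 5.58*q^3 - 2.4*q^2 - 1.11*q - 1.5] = 9.44*q^3 - 16.74*q^2 - 4.8*q - 1.11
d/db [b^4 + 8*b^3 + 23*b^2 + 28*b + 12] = 4*b^3 + 24*b^2 + 46*b + 28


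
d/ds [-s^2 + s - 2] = 1 - 2*s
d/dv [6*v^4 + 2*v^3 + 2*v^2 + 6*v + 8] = 24*v^3 + 6*v^2 + 4*v + 6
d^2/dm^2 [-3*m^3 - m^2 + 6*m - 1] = -18*m - 2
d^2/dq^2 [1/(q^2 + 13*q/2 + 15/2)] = 4*(-4*q^2 - 26*q + (4*q + 13)^2 - 30)/(2*q^2 + 13*q + 15)^3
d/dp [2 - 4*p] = -4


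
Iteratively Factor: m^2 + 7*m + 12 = (m + 3)*(m + 4)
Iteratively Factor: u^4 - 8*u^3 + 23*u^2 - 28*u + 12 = (u - 2)*(u^3 - 6*u^2 + 11*u - 6) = (u - 2)^2*(u^2 - 4*u + 3) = (u - 2)^2*(u - 1)*(u - 3)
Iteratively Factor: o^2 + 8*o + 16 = (o + 4)*(o + 4)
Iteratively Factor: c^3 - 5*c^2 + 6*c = (c - 3)*(c^2 - 2*c) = (c - 3)*(c - 2)*(c)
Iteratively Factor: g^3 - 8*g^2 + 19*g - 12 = (g - 1)*(g^2 - 7*g + 12) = (g - 3)*(g - 1)*(g - 4)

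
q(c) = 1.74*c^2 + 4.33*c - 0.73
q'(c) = 3.48*c + 4.33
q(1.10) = 6.14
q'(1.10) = 8.16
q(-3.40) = 4.66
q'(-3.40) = -7.50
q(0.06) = -0.46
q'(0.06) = 4.54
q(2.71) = 23.78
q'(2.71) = 13.76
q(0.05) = -0.51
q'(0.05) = 4.50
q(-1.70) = -3.06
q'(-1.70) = -1.59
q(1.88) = 13.56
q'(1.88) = 10.87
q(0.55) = 2.18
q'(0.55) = 6.24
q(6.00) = 87.89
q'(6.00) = 25.21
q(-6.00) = 35.93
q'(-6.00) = -16.55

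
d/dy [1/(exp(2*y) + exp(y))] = (-2*exp(y) - 1)*exp(-y)/(exp(y) + 1)^2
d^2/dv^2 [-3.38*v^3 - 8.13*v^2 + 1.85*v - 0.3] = -20.28*v - 16.26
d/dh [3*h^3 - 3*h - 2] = 9*h^2 - 3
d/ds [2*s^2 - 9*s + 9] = 4*s - 9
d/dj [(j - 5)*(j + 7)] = 2*j + 2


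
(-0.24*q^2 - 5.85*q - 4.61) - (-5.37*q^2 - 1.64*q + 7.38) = 5.13*q^2 - 4.21*q - 11.99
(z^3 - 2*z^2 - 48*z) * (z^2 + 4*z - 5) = z^5 + 2*z^4 - 61*z^3 - 182*z^2 + 240*z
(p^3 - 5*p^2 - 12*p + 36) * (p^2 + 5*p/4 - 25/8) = p^5 - 15*p^4/4 - 171*p^3/8 + 293*p^2/8 + 165*p/2 - 225/2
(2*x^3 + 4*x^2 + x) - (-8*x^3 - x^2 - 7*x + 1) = 10*x^3 + 5*x^2 + 8*x - 1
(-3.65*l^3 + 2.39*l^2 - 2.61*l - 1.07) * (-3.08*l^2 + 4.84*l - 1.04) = 11.242*l^5 - 25.0272*l^4 + 23.4024*l^3 - 11.8224*l^2 - 2.4644*l + 1.1128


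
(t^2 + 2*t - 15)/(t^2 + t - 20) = (t - 3)/(t - 4)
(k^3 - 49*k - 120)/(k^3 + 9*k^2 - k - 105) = (k^2 - 5*k - 24)/(k^2 + 4*k - 21)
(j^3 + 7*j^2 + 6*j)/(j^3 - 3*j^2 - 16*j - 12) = j*(j + 6)/(j^2 - 4*j - 12)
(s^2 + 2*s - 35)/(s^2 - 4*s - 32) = (-s^2 - 2*s + 35)/(-s^2 + 4*s + 32)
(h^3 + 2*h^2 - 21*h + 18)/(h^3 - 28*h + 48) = (h^2 - 4*h + 3)/(h^2 - 6*h + 8)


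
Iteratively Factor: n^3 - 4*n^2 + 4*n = (n)*(n^2 - 4*n + 4) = n*(n - 2)*(n - 2)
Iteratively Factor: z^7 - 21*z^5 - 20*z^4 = (z)*(z^6 - 21*z^4 - 20*z^3) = z*(z + 1)*(z^5 - z^4 - 20*z^3) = z*(z + 1)*(z + 4)*(z^4 - 5*z^3) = z^2*(z + 1)*(z + 4)*(z^3 - 5*z^2) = z^3*(z + 1)*(z + 4)*(z^2 - 5*z) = z^3*(z - 5)*(z + 1)*(z + 4)*(z)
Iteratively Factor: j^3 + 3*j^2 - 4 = (j + 2)*(j^2 + j - 2) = (j + 2)^2*(j - 1)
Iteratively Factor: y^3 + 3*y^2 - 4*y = (y + 4)*(y^2 - y) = y*(y + 4)*(y - 1)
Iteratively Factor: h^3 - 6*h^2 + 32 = (h - 4)*(h^2 - 2*h - 8) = (h - 4)*(h + 2)*(h - 4)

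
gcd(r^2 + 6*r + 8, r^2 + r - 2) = r + 2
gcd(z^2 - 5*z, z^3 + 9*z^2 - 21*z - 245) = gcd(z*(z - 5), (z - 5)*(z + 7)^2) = z - 5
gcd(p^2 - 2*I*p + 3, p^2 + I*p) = p + I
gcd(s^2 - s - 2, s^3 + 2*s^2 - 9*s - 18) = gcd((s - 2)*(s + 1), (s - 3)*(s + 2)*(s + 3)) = 1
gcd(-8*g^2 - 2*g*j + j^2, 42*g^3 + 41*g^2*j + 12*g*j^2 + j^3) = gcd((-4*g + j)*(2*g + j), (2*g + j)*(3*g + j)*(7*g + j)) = 2*g + j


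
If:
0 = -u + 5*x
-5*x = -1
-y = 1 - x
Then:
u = 1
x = 1/5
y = -4/5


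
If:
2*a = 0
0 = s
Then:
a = 0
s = 0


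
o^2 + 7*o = o*(o + 7)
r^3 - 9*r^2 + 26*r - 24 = (r - 4)*(r - 3)*(r - 2)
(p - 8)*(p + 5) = p^2 - 3*p - 40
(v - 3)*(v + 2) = v^2 - v - 6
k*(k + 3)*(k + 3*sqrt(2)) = k^3 + 3*k^2 + 3*sqrt(2)*k^2 + 9*sqrt(2)*k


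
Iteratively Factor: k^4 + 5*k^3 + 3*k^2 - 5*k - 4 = (k + 4)*(k^3 + k^2 - k - 1) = (k - 1)*(k + 4)*(k^2 + 2*k + 1) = (k - 1)*(k + 1)*(k + 4)*(k + 1)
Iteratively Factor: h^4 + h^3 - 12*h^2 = (h + 4)*(h^3 - 3*h^2) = (h - 3)*(h + 4)*(h^2) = h*(h - 3)*(h + 4)*(h)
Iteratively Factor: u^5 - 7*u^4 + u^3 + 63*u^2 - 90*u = (u)*(u^4 - 7*u^3 + u^2 + 63*u - 90) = u*(u - 5)*(u^3 - 2*u^2 - 9*u + 18) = u*(u - 5)*(u - 2)*(u^2 - 9) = u*(u - 5)*(u - 2)*(u + 3)*(u - 3)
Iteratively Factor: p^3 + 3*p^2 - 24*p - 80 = (p - 5)*(p^2 + 8*p + 16) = (p - 5)*(p + 4)*(p + 4)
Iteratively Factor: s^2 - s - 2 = (s + 1)*(s - 2)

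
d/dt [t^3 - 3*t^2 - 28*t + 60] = 3*t^2 - 6*t - 28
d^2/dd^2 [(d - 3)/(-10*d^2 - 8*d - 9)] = 4*(-8*(d - 3)*(5*d + 2)^2 + (15*d - 11)*(10*d^2 + 8*d + 9))/(10*d^2 + 8*d + 9)^3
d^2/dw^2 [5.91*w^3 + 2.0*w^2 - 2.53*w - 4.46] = 35.46*w + 4.0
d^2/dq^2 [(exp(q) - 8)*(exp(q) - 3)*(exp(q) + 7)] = (9*exp(2*q) - 16*exp(q) - 53)*exp(q)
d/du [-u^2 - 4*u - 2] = -2*u - 4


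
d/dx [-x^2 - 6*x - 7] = -2*x - 6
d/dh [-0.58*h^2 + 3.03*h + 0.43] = 3.03 - 1.16*h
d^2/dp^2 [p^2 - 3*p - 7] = 2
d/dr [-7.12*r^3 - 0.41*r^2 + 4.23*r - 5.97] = -21.36*r^2 - 0.82*r + 4.23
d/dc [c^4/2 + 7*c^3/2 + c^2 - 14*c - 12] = 2*c^3 + 21*c^2/2 + 2*c - 14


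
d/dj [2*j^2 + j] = 4*j + 1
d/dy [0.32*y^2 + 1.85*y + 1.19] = 0.64*y + 1.85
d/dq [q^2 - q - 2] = 2*q - 1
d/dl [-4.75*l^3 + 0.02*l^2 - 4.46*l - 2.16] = -14.25*l^2 + 0.04*l - 4.46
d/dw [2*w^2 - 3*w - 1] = 4*w - 3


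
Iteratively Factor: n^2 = (n)*(n)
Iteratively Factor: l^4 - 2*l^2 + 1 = (l - 1)*(l^3 + l^2 - l - 1) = (l - 1)^2*(l^2 + 2*l + 1) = (l - 1)^2*(l + 1)*(l + 1)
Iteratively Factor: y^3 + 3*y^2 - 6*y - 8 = (y - 2)*(y^2 + 5*y + 4) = (y - 2)*(y + 4)*(y + 1)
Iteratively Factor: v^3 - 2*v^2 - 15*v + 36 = (v - 3)*(v^2 + v - 12) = (v - 3)*(v + 4)*(v - 3)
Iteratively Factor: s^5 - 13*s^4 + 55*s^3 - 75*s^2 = (s - 3)*(s^4 - 10*s^3 + 25*s^2) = (s - 5)*(s - 3)*(s^3 - 5*s^2) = s*(s - 5)*(s - 3)*(s^2 - 5*s) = s*(s - 5)^2*(s - 3)*(s)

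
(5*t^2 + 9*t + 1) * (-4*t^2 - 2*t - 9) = -20*t^4 - 46*t^3 - 67*t^2 - 83*t - 9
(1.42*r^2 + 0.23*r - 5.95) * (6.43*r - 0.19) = 9.1306*r^3 + 1.2091*r^2 - 38.3022*r + 1.1305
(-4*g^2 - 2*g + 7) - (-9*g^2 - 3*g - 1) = 5*g^2 + g + 8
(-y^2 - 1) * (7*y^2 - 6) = -7*y^4 - y^2 + 6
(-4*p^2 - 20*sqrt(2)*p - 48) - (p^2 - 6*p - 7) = -5*p^2 - 20*sqrt(2)*p + 6*p - 41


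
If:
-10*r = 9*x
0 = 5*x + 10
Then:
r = 9/5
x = -2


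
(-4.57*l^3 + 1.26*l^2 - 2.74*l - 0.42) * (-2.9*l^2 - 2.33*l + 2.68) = 13.253*l^5 + 6.9941*l^4 - 7.2374*l^3 + 10.979*l^2 - 6.3646*l - 1.1256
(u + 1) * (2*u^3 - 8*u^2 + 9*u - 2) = 2*u^4 - 6*u^3 + u^2 + 7*u - 2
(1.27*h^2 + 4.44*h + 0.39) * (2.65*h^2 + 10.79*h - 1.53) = 3.3655*h^4 + 25.4693*h^3 + 46.998*h^2 - 2.5851*h - 0.5967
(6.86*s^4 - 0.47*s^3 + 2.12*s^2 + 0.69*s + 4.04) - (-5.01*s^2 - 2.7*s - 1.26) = 6.86*s^4 - 0.47*s^3 + 7.13*s^2 + 3.39*s + 5.3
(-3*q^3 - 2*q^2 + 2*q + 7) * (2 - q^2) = 3*q^5 + 2*q^4 - 8*q^3 - 11*q^2 + 4*q + 14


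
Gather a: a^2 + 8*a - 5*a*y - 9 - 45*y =a^2 + a*(8 - 5*y) - 45*y - 9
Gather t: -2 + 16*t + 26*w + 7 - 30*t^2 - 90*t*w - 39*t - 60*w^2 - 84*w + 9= -30*t^2 + t*(-90*w - 23) - 60*w^2 - 58*w + 14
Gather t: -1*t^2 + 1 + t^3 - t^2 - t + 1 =t^3 - 2*t^2 - t + 2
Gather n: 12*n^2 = 12*n^2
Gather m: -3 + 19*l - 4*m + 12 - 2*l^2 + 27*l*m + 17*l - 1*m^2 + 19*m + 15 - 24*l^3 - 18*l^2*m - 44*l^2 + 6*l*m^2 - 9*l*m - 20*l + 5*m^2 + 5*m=-24*l^3 - 46*l^2 + 16*l + m^2*(6*l + 4) + m*(-18*l^2 + 18*l + 20) + 24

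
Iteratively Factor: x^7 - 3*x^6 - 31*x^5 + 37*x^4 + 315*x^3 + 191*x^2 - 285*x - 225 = (x - 1)*(x^6 - 2*x^5 - 33*x^4 + 4*x^3 + 319*x^2 + 510*x + 225) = (x - 1)*(x + 1)*(x^5 - 3*x^4 - 30*x^3 + 34*x^2 + 285*x + 225) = (x - 5)*(x - 1)*(x + 1)*(x^4 + 2*x^3 - 20*x^2 - 66*x - 45) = (x - 5)*(x - 1)*(x + 1)^2*(x^3 + x^2 - 21*x - 45) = (x - 5)*(x - 1)*(x + 1)^2*(x + 3)*(x^2 - 2*x - 15) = (x - 5)*(x - 1)*(x + 1)^2*(x + 3)^2*(x - 5)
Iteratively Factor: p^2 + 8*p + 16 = (p + 4)*(p + 4)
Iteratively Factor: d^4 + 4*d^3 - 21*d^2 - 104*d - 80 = (d + 1)*(d^3 + 3*d^2 - 24*d - 80) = (d + 1)*(d + 4)*(d^2 - d - 20) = (d + 1)*(d + 4)^2*(d - 5)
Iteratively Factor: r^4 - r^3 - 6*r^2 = (r)*(r^3 - r^2 - 6*r) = r*(r + 2)*(r^2 - 3*r) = r^2*(r + 2)*(r - 3)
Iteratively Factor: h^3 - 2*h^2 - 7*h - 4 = (h + 1)*(h^2 - 3*h - 4) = (h + 1)^2*(h - 4)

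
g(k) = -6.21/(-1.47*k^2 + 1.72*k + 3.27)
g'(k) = -6.21*(2.94*k - 1.72)/(-1.47*k^2 + 1.72*k + 3.27)^2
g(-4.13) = 0.21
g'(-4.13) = 0.10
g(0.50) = -1.65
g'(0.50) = 0.11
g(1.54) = -2.55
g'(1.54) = -2.95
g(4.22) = 0.40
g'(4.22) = -0.27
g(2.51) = 3.71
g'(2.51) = -12.54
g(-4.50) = 0.18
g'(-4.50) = 0.08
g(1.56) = -2.61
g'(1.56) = -3.15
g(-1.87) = 1.22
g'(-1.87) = 1.73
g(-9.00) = 0.05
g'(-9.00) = 0.01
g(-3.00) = 0.41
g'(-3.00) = 0.29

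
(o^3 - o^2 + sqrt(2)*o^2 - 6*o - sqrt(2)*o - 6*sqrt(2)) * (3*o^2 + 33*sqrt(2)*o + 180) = 3*o^5 - 3*o^4 + 36*sqrt(2)*o^4 - 36*sqrt(2)*o^3 + 228*o^3 - 246*o^2 - 36*sqrt(2)*o^2 - 1476*o - 180*sqrt(2)*o - 1080*sqrt(2)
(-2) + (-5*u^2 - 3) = -5*u^2 - 5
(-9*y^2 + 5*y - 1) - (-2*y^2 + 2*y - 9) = -7*y^2 + 3*y + 8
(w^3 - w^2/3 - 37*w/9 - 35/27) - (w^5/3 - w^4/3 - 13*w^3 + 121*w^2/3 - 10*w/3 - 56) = -w^5/3 + w^4/3 + 14*w^3 - 122*w^2/3 - 7*w/9 + 1477/27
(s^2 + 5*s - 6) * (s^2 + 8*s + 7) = s^4 + 13*s^3 + 41*s^2 - 13*s - 42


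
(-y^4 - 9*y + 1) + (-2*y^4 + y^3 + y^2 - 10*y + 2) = -3*y^4 + y^3 + y^2 - 19*y + 3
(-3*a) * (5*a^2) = -15*a^3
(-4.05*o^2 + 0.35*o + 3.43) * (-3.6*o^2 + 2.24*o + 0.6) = 14.58*o^4 - 10.332*o^3 - 13.994*o^2 + 7.8932*o + 2.058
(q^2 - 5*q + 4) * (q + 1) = q^3 - 4*q^2 - q + 4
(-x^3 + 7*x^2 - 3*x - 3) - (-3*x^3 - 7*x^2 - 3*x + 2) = 2*x^3 + 14*x^2 - 5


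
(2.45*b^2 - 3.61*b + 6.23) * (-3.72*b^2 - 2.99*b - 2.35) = -9.114*b^4 + 6.1037*b^3 - 18.1392*b^2 - 10.1442*b - 14.6405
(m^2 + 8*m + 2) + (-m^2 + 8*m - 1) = 16*m + 1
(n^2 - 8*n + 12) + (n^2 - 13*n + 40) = 2*n^2 - 21*n + 52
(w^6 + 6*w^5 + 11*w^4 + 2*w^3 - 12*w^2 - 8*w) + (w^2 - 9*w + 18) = w^6 + 6*w^5 + 11*w^4 + 2*w^3 - 11*w^2 - 17*w + 18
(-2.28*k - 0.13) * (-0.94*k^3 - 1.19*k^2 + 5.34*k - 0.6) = 2.1432*k^4 + 2.8354*k^3 - 12.0205*k^2 + 0.6738*k + 0.078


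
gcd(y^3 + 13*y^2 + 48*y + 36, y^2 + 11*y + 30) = y + 6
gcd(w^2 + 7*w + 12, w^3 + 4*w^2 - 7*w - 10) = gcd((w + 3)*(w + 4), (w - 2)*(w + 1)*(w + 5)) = 1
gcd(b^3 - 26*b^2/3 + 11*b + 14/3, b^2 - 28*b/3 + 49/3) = b - 7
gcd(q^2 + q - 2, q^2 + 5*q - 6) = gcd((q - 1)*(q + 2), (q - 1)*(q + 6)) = q - 1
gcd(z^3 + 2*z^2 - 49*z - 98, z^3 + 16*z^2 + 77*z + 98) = z^2 + 9*z + 14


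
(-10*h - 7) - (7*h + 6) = -17*h - 13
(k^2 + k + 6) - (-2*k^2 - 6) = 3*k^2 + k + 12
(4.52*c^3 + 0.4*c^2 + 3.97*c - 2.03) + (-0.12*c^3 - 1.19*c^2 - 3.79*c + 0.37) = 4.4*c^3 - 0.79*c^2 + 0.18*c - 1.66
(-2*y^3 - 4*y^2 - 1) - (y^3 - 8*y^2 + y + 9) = -3*y^3 + 4*y^2 - y - 10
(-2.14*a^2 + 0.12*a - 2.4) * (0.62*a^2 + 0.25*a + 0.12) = -1.3268*a^4 - 0.4606*a^3 - 1.7148*a^2 - 0.5856*a - 0.288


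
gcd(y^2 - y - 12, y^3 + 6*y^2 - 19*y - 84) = y^2 - y - 12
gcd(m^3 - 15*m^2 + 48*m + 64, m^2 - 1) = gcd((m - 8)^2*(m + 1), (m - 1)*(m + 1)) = m + 1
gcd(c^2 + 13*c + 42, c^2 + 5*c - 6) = c + 6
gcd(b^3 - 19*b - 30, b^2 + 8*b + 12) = b + 2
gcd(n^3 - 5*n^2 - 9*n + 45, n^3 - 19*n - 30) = n^2 - 2*n - 15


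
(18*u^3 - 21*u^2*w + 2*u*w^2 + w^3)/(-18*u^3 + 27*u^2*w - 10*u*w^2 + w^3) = (-6*u - w)/(6*u - w)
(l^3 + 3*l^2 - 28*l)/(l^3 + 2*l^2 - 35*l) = (l - 4)/(l - 5)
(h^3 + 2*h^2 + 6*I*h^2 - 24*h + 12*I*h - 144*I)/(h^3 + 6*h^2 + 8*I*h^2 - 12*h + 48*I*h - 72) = (h - 4)/(h + 2*I)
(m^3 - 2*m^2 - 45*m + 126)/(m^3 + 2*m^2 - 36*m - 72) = (m^2 + 4*m - 21)/(m^2 + 8*m + 12)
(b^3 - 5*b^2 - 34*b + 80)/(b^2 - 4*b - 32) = (b^2 + 3*b - 10)/(b + 4)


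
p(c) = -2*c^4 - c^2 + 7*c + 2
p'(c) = -8*c^3 - 2*c + 7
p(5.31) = -1579.07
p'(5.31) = -1201.39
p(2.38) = -51.18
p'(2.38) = -105.61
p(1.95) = -17.07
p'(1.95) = -56.22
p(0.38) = 4.47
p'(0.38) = 5.80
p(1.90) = -14.37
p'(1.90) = -51.67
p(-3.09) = -211.51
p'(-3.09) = 249.21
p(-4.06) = -586.32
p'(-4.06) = 550.51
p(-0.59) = -2.72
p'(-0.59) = 9.82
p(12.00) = -41530.00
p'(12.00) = -13841.00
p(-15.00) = -101578.00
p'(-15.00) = 27037.00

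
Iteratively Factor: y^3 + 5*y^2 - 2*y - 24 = (y + 4)*(y^2 + y - 6) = (y - 2)*(y + 4)*(y + 3)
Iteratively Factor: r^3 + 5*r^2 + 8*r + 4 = (r + 2)*(r^2 + 3*r + 2) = (r + 1)*(r + 2)*(r + 2)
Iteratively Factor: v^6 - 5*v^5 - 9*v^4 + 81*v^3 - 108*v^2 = (v - 3)*(v^5 - 2*v^4 - 15*v^3 + 36*v^2) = (v - 3)^2*(v^4 + v^3 - 12*v^2) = (v - 3)^3*(v^3 + 4*v^2) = (v - 3)^3*(v + 4)*(v^2) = v*(v - 3)^3*(v + 4)*(v)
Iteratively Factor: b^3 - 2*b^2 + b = (b - 1)*(b^2 - b) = b*(b - 1)*(b - 1)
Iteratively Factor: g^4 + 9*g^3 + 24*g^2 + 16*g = (g + 4)*(g^3 + 5*g^2 + 4*g) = g*(g + 4)*(g^2 + 5*g + 4) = g*(g + 4)^2*(g + 1)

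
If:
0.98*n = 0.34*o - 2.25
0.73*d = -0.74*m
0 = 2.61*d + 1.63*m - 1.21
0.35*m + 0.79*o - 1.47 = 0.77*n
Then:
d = 1.21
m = -1.19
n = -2.22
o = 0.23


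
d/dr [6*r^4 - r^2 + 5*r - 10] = 24*r^3 - 2*r + 5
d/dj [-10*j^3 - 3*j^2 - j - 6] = -30*j^2 - 6*j - 1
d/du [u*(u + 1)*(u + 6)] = 3*u^2 + 14*u + 6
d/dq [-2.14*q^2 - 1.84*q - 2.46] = -4.28*q - 1.84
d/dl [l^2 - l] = 2*l - 1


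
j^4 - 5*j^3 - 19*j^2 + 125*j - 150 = (j - 5)*(j - 3)*(j - 2)*(j + 5)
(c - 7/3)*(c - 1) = c^2 - 10*c/3 + 7/3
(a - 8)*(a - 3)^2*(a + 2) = a^4 - 12*a^3 + 29*a^2 + 42*a - 144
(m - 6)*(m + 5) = m^2 - m - 30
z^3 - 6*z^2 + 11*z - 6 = (z - 3)*(z - 2)*(z - 1)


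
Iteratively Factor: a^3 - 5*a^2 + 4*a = (a)*(a^2 - 5*a + 4) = a*(a - 1)*(a - 4)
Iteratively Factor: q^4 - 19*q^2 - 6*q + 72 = (q - 2)*(q^3 + 2*q^2 - 15*q - 36) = (q - 4)*(q - 2)*(q^2 + 6*q + 9) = (q - 4)*(q - 2)*(q + 3)*(q + 3)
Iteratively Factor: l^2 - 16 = (l + 4)*(l - 4)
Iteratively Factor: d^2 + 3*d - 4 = (d - 1)*(d + 4)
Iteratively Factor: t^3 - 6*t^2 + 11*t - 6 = (t - 3)*(t^2 - 3*t + 2) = (t - 3)*(t - 1)*(t - 2)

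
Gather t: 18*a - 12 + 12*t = 18*a + 12*t - 12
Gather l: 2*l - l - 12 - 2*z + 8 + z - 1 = l - z - 5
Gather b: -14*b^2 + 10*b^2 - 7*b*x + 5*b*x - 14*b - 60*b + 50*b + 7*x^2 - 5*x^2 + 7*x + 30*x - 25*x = -4*b^2 + b*(-2*x - 24) + 2*x^2 + 12*x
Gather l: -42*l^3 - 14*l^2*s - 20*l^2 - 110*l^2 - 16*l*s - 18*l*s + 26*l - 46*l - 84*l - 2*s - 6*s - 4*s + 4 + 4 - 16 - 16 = -42*l^3 + l^2*(-14*s - 130) + l*(-34*s - 104) - 12*s - 24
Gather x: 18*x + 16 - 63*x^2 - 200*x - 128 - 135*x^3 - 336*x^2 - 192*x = -135*x^3 - 399*x^2 - 374*x - 112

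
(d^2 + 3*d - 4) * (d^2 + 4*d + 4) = d^4 + 7*d^3 + 12*d^2 - 4*d - 16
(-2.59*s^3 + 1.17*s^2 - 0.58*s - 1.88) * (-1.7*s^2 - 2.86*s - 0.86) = 4.403*s^5 + 5.4184*s^4 - 0.1328*s^3 + 3.8486*s^2 + 5.8756*s + 1.6168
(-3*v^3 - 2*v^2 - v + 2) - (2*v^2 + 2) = -3*v^3 - 4*v^2 - v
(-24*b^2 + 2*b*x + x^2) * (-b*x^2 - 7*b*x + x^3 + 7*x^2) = 24*b^3*x^2 + 168*b^3*x - 26*b^2*x^3 - 182*b^2*x^2 + b*x^4 + 7*b*x^3 + x^5 + 7*x^4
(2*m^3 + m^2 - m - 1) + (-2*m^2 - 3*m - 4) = 2*m^3 - m^2 - 4*m - 5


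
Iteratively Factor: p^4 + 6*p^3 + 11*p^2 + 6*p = (p + 2)*(p^3 + 4*p^2 + 3*p) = (p + 2)*(p + 3)*(p^2 + p) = p*(p + 2)*(p + 3)*(p + 1)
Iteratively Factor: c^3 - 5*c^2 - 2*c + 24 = (c + 2)*(c^2 - 7*c + 12) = (c - 4)*(c + 2)*(c - 3)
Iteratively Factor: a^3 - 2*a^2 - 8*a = (a + 2)*(a^2 - 4*a) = a*(a + 2)*(a - 4)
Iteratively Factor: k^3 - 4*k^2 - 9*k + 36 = (k + 3)*(k^2 - 7*k + 12) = (k - 4)*(k + 3)*(k - 3)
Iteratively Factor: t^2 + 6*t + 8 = (t + 4)*(t + 2)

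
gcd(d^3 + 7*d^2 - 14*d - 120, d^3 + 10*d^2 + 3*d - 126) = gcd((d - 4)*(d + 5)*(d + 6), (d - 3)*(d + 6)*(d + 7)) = d + 6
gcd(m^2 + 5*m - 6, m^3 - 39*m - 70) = 1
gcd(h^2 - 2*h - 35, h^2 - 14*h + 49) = h - 7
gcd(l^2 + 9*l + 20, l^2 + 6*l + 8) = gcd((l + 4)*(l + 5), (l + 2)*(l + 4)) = l + 4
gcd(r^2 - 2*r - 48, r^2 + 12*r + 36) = r + 6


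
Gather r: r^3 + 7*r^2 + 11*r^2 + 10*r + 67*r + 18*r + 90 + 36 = r^3 + 18*r^2 + 95*r + 126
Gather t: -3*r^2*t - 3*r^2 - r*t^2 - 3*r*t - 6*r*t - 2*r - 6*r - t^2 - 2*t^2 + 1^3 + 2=-3*r^2 - 8*r + t^2*(-r - 3) + t*(-3*r^2 - 9*r) + 3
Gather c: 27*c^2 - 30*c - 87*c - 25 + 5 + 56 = 27*c^2 - 117*c + 36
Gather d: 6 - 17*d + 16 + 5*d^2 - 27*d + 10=5*d^2 - 44*d + 32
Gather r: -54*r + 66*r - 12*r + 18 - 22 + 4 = 0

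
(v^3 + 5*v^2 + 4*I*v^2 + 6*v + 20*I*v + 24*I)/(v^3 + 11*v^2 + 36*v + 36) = (v + 4*I)/(v + 6)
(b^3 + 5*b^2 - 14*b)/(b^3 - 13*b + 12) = b*(b^2 + 5*b - 14)/(b^3 - 13*b + 12)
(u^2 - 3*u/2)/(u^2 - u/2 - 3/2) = u/(u + 1)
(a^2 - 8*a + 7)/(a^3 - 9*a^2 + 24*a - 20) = (a^2 - 8*a + 7)/(a^3 - 9*a^2 + 24*a - 20)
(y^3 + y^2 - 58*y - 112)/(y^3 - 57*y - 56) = (y + 2)/(y + 1)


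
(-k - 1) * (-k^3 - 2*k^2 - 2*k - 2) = k^4 + 3*k^3 + 4*k^2 + 4*k + 2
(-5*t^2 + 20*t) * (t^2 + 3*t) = -5*t^4 + 5*t^3 + 60*t^2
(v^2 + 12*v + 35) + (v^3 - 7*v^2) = v^3 - 6*v^2 + 12*v + 35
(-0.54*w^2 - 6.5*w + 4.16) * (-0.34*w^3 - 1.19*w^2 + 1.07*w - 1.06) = 0.1836*w^5 + 2.8526*w^4 + 5.7428*w^3 - 11.333*w^2 + 11.3412*w - 4.4096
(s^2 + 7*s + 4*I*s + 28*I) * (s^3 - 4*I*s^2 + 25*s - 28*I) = s^5 + 7*s^4 + 41*s^3 + 287*s^2 + 72*I*s^2 + 112*s + 504*I*s + 784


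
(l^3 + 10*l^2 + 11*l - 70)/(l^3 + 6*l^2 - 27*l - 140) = (l^2 + 3*l - 10)/(l^2 - l - 20)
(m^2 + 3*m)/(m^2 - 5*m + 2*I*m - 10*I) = m*(m + 3)/(m^2 + m*(-5 + 2*I) - 10*I)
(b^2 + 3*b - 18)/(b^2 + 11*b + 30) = (b - 3)/(b + 5)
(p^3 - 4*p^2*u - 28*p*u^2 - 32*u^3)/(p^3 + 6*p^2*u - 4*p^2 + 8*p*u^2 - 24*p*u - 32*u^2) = (p^2 - 6*p*u - 16*u^2)/(p^2 + 4*p*u - 4*p - 16*u)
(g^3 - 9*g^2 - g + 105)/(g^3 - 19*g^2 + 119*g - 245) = (g + 3)/(g - 7)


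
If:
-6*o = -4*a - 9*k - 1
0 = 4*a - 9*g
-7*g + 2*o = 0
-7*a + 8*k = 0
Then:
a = -24/61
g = -32/183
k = -21/61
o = -112/183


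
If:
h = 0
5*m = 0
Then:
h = 0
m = 0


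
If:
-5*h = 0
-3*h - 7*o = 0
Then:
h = 0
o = 0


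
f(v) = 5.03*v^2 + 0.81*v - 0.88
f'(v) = 10.06*v + 0.81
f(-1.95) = 16.67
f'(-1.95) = -18.81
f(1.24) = 7.86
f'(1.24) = 13.28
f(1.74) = 15.76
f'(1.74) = 18.31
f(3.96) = 81.21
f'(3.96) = 40.65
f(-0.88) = 2.30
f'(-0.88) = -8.04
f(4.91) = 124.36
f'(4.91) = 50.20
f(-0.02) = -0.89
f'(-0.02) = 0.61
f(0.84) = 3.35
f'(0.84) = 9.26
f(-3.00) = 41.96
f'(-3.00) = -29.37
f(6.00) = 185.06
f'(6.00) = 61.17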